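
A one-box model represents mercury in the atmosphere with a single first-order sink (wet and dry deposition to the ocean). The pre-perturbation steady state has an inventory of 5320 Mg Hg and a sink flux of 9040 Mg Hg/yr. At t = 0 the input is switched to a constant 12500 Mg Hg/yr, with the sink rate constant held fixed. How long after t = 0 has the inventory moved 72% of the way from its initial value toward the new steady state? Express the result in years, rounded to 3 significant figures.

0.749 yr

τ = M₀/F₀ = 5320/9040 = 0.5885 yr.
The remaining gap fraction is e^(−t/τ); 72% covered ⇒ e^(−t/τ) = 0.280.
t = −τ ln(0.280) = 0.5885 × 1.273 = 0.7491 yr.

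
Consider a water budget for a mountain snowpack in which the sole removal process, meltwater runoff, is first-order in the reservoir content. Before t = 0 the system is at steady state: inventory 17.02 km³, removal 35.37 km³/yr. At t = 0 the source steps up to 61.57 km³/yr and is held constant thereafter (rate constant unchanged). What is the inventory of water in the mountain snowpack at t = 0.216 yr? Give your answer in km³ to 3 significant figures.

21.6 km³

The sink rate constant is k = F₀/M₀ = 35.37/17.02 = 2.078 yr⁻¹.
Solving dM/dt = F₁ − kM with M(0) = M₀ gives M(t) = F₁/k + (M₀ − F₁/k)·e^(−kt).
F₁/k = 61.57/2.078 = 29.627 km³; kt = 2.078 × 0.216 = 0.4489, e^(−kt) = 0.6383.
M(0.216) = 29.627 + (17.02 − 29.627) × 0.6383 = 29.627 − 8.048 = 21.580 km³.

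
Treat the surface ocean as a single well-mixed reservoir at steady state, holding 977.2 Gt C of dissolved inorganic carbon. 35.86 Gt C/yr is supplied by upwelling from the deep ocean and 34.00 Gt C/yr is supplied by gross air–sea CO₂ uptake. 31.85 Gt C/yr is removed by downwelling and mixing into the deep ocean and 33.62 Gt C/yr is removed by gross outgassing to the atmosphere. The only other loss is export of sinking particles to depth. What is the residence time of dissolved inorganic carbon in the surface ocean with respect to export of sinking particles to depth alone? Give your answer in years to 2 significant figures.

At steady state ΣF_in = ΣF_out.
ΣF_in = 35.86 + 34.00 = 69.860 Gt C/yr.
Export of sinking particles to depth flux = ΣF_in − (31.85 + 33.62) = 69.860 − 65.47 = 4.390 Gt C/yr.
τ = M / F = 977.2 / 4.390 = 222.6 yr.

220 yr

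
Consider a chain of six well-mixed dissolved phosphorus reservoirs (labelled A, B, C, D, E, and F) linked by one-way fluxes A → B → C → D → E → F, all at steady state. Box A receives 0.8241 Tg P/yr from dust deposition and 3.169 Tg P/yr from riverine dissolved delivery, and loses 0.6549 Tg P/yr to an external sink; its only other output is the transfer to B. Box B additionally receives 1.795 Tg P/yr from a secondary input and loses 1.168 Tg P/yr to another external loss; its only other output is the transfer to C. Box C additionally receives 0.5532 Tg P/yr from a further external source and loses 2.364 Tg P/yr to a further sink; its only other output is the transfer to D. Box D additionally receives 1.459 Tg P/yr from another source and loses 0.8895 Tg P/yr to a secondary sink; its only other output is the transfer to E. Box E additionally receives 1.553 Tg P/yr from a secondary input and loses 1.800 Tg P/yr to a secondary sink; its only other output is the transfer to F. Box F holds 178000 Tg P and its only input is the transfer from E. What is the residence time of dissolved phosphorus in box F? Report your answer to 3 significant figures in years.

71900 yr

Box A: F(A→B) = (0.8241 + 3.169) − 0.6549 = 3.3382 Tg P/yr.
Box B: F(B→C) = (3.3382 + 1.795) − 1.168 = 3.9652 Tg P/yr.
Box C: F(C→D) = (3.9652 + 0.5532) − 2.364 = 2.1544 Tg P/yr.
Box D: F(D→E) = (2.1544 + 1.459) − 0.8895 = 2.7239 Tg P/yr.
Box E: F(E→F) = (2.7239 + 1.553) − 1.800 = 2.4769 Tg P/yr.
Box F throughput = its input = 2.4769 Tg P/yr; τ = 178000 / 2.4769 = 71860 yr.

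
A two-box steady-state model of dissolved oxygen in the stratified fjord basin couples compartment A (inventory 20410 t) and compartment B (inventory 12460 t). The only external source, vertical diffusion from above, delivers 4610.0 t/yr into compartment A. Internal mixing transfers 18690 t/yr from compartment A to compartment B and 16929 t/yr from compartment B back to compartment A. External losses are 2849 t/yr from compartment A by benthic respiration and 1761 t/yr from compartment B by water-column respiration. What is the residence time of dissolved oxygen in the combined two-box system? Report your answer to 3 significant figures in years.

7.13 yr

Residence time in the combined system uses the total inventory and the total *external* removal — internal exchanges between the two boxes cancel.
M_total = 20410 + 12460 = 32870 t.
ΣF_external_out = 2849 + 1761 = 4610.0 t/yr.
τ = M_total / ΣF_ext = 32870 / 4610.0 = 7.130 yr.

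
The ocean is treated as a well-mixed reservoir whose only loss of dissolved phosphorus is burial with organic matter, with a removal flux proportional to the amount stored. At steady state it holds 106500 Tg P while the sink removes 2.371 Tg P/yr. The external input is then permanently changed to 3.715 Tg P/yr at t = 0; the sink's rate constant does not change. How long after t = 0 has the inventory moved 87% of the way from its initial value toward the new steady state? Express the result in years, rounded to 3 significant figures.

τ = M₀/F₀ = 106500/2.371 = 44920 yr.
The remaining gap fraction is e^(−t/τ); 87% covered ⇒ e^(−t/τ) = 0.130.
t = −τ ln(0.130) = 44920 × 2.040 = 91640 yr.

91600 yr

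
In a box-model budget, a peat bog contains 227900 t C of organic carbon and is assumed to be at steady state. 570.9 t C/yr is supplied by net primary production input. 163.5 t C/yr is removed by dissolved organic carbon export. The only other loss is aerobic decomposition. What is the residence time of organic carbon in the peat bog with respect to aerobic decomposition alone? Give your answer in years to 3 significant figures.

559 yr

At steady state ΣF_in = ΣF_out.
ΣF_in = 570.90 t C/yr.
Aerobic decomposition flux = ΣF_in − (163.5) = 570.90 − 163.5 = 407.4 t C/yr.
τ = M / F = 227900 / 407.4 = 559.4 yr.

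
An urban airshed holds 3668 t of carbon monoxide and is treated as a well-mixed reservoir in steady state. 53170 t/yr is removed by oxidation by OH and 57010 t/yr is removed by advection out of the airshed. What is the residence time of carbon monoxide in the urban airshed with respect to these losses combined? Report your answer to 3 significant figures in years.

0.0333 yr

Total removal = 53170 + 57010 = 110180 t/yr.
τ = M / ΣF_out = 3668 / 110180 = 0.03329 yr.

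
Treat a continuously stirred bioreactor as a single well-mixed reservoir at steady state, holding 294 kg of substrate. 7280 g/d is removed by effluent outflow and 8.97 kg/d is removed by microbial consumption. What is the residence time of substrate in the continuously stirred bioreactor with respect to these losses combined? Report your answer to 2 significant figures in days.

Convert the effluent outflow flux: 7280 g/d = 7.280 kg/d.
Total removal = 7.280 + 8.970 = 16.250 kg/d.
τ = M / ΣF_out = 294 / 16.250 = 18.09 d.

18 d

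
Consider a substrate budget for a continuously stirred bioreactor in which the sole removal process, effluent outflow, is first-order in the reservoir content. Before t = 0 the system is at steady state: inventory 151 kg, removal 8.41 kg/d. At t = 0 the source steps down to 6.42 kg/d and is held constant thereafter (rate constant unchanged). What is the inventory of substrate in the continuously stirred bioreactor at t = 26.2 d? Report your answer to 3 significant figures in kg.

The sink rate constant is k = F₀/M₀ = 8.41/151 = 0.05570 d⁻¹.
Solving dM/dt = F₁ − kM with M(0) = M₀ gives M(t) = F₁/k + (M₀ − F₁/k)·e^(−kt).
F₁/k = 6.42/0.05570 = 115.27 kg; kt = 0.05570 × 26.2 = 1.459, e^(−kt) = 0.2324.
M(26.2) = 115.27 + (151 − 115.27) × 0.2324 = 115.27 + 8.304 = 123.57 kg.

124 kg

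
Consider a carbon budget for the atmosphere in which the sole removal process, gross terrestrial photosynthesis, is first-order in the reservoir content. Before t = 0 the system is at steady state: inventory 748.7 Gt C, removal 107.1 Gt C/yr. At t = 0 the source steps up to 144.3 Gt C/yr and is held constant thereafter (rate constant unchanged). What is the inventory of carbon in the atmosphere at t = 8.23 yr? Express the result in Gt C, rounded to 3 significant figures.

929 Gt C

The sink rate constant is k = F₀/M₀ = 107.1/748.7 = 0.1430 yr⁻¹.
Solving dM/dt = F₁ − kM with M(0) = M₀ gives M(t) = F₁/k + (M₀ − F₁/k)·e^(−kt).
F₁/k = 144.3/0.1430 = 1008.8 Gt C; kt = 0.1430 × 8.23 = 1.177, e^(−kt) = 0.3081.
M(8.23) = 1008.8 + (748.7 − 1008.8) × 0.3081 = 1008.8 − 80.13 = 928.63 Gt C.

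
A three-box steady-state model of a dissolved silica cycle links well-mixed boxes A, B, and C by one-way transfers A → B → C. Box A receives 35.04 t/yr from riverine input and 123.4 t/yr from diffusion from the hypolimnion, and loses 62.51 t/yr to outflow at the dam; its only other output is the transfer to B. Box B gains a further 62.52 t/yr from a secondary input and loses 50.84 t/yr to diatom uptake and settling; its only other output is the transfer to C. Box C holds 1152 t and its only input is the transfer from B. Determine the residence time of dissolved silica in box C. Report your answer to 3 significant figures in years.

10.7 yr

Box A: F(A→B) = (35.04 + 123.4) − 62.51 = 95.930 t/yr.
Box B: F(B→C) = (95.930 + 62.52) − 50.84 = 107.61 t/yr.
Box C throughput = its input = 107.61 t/yr; τ = 1152 / 107.61 = 10.71 yr.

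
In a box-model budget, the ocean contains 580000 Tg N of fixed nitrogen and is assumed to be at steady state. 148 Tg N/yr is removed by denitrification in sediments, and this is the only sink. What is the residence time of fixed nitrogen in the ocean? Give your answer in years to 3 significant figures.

τ = M / F = 580000 / 148 = 3919 yr.

3920 yr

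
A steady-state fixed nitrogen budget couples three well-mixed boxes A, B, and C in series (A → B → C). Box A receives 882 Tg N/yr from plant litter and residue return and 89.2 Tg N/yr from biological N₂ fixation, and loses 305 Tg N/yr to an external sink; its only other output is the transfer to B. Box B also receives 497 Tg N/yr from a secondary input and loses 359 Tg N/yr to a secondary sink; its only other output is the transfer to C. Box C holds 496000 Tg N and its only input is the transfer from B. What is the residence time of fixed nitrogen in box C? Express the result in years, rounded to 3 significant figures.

Box A: F(A→B) = (882 + 89.2) − 305 = 666.20 Tg N/yr.
Box B: F(B→C) = (666.20 + 497) − 359 = 804.20 Tg N/yr.
Box C throughput = its input = 804.20 Tg N/yr; τ = 496000 / 804.20 = 616.8 yr.

617 yr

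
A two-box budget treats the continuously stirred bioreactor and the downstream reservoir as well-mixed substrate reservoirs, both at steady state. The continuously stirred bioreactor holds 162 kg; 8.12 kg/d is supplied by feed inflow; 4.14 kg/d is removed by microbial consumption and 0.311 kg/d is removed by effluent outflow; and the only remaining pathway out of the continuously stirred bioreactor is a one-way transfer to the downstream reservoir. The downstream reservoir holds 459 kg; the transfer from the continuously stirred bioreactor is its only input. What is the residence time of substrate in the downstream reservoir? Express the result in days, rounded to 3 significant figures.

Balance the continuously stirred bioreactor: ΣF_in = 8.1200 kg/d.
Transfer to the downstream reservoir = ΣF_in − (4.14 + 0.311) = 3.6690 kg/d.
At steady state the output of the downstream reservoir equals its input, 3.6690 kg/d.
τ = M / F = 459 / 3.6690 = 125.1 d.

125 d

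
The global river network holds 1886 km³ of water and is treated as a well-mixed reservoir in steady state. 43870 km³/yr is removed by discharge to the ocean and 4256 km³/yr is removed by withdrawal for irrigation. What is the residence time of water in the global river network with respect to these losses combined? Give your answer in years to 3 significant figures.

0.0392 yr

Total removal = 43870 + 4256 = 48126 km³/yr.
τ = M / ΣF_out = 1886 / 48126 = 0.03919 yr.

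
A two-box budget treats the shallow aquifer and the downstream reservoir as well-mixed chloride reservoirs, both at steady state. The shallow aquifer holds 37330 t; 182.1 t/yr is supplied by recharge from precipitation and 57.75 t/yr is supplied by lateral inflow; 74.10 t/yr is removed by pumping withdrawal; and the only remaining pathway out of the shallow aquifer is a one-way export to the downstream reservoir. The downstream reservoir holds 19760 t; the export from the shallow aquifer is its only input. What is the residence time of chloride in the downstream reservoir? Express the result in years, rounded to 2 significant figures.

Balance the shallow aquifer: ΣF_in = 182.1 + 57.75 = 239.85 t/yr.
Export to the downstream reservoir = ΣF_in − (74.10) = 165.75 t/yr.
At steady state the output of the downstream reservoir equals its input, 165.75 t/yr.
τ = M / F = 19760 / 165.75 = 119.2 yr.

120 yr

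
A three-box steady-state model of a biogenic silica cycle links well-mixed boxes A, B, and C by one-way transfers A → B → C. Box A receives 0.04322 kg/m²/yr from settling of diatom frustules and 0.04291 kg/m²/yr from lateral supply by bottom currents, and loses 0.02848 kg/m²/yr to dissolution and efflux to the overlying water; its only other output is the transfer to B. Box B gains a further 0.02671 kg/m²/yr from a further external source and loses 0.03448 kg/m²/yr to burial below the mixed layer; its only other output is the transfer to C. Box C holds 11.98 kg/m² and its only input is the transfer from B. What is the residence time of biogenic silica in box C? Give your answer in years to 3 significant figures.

240 yr

Box A: F(A→B) = (0.04322 + 0.04291) − 0.02848 = 0.057650 kg/m²/yr.
Box B: F(B→C) = (0.057650 + 0.02671) − 0.03448 = 0.049880 kg/m²/yr.
Box C throughput = its input = 0.049880 kg/m²/yr; τ = 11.98 / 0.049880 = 240.2 yr.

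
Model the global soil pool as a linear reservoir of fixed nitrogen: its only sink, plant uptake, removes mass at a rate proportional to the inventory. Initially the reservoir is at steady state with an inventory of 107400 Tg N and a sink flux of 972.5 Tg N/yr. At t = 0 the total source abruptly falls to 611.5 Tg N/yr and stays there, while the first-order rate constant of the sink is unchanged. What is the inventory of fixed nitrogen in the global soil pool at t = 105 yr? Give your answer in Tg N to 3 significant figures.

82900 Tg N

Residence time τ = M₀/F₀ = 110.4 yr. The eventual steady state is M_∞ = M₀·(F₁/F₀) = 107400 × 611.5/972.5 = 67532 Tg N.
The anomaly ΔM(t) = M(t) − M_∞ decays as ΔM₀·e^(−t/τ) with ΔM₀ = 107400 − 67532 = 39870 Tg N.
At t = 105 yr, e^(−t/τ) = e^(−0.9508) = 0.3864, so ΔM = 15410 Tg N and M = 67532 + 15410 = 82939 Tg N.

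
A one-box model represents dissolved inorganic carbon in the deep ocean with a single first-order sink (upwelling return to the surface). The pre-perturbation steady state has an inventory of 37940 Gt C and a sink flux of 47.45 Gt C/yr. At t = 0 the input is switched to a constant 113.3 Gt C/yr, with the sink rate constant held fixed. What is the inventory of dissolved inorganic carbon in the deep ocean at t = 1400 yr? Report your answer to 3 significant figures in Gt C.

81500 Gt C

Residence time τ = M₀/F₀ = 799.6 yr. The eventual steady state is M_∞ = M₀·(F₁/F₀) = 37940 × 113.3/47.45 = 90592 Gt C.
The anomaly ΔM(t) = M(t) − M_∞ decays as ΔM₀·e^(−t/τ) with ΔM₀ = 37940 − 90592 = −52650 Gt C.
At t = 1400 yr, e^(−t/τ) = e^(−1.751) = 0.1736, so ΔM = −9141 Gt C and M = 90592 − 9141 = 81451 Gt C.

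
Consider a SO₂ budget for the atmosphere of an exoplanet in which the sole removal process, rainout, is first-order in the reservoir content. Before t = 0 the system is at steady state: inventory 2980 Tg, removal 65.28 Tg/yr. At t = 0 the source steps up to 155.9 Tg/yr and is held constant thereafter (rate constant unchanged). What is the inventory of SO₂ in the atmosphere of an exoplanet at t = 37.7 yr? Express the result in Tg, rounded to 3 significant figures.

5310 Tg

The sink rate constant is k = F₀/M₀ = 65.28/2980 = 0.02191 yr⁻¹.
Solving dM/dt = F₁ − kM with M(0) = M₀ gives M(t) = F₁/k + (M₀ − F₁/k)·e^(−kt).
F₁/k = 155.9/0.02191 = 7116.8 Tg; kt = 0.02191 × 37.7 = 0.8259, e^(−kt) = 0.4379.
M(37.7) = 7116.8 + (2980 − 7116.8) × 0.4379 = 7116.8 − 1811 = 5305.4 Tg.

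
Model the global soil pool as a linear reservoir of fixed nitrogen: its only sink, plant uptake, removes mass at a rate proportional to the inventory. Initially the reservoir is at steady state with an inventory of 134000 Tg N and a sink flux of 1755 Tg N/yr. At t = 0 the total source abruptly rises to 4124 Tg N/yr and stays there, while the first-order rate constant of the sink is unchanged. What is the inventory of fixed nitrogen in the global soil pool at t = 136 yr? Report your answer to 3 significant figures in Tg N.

284000 Tg N

τ = M₀/F₀ = 134000/1755 = 76.35 yr; rate constant k = 1/τ.
New steady state M_∞ = F₁/k = F₁·τ = 4124 × 76.35 = 314880 Tg N.
M(t) = M_∞ + (M₀ − M_∞)·e^(−t/τ); t/τ = 136/76.35 = 1.781, so e^(−t/τ) = 0.1684.
M(t) = 314880 − 180900 × 0.1684 = 284410 Tg N.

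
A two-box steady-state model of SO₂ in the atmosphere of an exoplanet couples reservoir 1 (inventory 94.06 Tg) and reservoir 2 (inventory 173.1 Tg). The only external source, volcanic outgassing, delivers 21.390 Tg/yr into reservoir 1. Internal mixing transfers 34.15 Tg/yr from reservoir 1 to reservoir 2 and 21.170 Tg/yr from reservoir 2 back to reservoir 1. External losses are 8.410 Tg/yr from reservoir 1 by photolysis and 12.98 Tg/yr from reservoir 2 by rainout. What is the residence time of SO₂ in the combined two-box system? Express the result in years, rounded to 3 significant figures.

12.5 yr

Residence time in the combined system uses the total inventory and the total *external* removal — internal exchanges between the two boxes cancel.
M_total = 94.06 + 173.1 = 267.16 Tg.
ΣF_external_out = 8.410 + 12.98 = 21.390 Tg/yr.
τ = M_total / ΣF_ext = 267.16 / 21.390 = 12.49 yr.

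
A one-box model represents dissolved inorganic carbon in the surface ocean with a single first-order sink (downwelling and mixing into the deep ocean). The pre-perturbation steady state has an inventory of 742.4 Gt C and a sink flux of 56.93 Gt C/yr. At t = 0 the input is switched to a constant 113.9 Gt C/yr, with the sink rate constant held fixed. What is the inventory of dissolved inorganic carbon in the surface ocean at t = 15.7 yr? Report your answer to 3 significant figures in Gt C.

1260 Gt C

τ = M₀/F₀ = 742.4/56.93 = 13.04 yr; rate constant k = 1/τ.
New steady state M_∞ = F₁/k = F₁·τ = 113.9 × 13.04 = 1485.3 Gt C.
M(t) = M_∞ + (M₀ − M_∞)·e^(−t/τ); t/τ = 15.7/13.04 = 1.204, so e^(−t/τ) = 0.3000.
M(t) = 1485.3 − 742.9 × 0.3000 = 1262.4 Gt C.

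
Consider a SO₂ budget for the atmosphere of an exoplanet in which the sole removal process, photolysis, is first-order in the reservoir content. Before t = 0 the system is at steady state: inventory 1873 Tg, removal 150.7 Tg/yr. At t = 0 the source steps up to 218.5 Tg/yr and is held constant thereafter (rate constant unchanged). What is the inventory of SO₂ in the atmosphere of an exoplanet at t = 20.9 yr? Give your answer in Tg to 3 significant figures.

The sink rate constant is k = F₀/M₀ = 150.7/1873 = 0.08046 yr⁻¹.
Solving dM/dt = F₁ − kM with M(0) = M₀ gives M(t) = F₁/k + (M₀ − F₁/k)·e^(−kt).
F₁/k = 218.5/0.08046 = 2715.7 Tg; kt = 0.08046 × 20.9 = 1.682, e^(−kt) = 0.1861.
M(20.9) = 2715.7 + (1873 − 2715.7) × 0.1861 = 2715.7 − 156.8 = 2558.9 Tg.

2560 Tg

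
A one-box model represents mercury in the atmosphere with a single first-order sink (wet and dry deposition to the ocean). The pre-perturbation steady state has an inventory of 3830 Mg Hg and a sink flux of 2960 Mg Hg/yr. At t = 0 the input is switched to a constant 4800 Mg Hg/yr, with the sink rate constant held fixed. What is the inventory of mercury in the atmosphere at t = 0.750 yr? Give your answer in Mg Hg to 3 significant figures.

4880 Mg Hg

τ = M₀/F₀ = 3830/2960 = 1.294 yr; rate constant k = 1/τ.
New steady state M_∞ = F₁/k = F₁·τ = 4800 × 1.294 = 6210.8 Mg Hg.
M(t) = M_∞ + (M₀ − M_∞)·e^(−t/τ); t/τ = 0.750/1.294 = 0.5796, so e^(−t/τ) = 0.5601.
M(t) = 6210.8 − 2381 × 0.5601 = 4877.3 Mg Hg.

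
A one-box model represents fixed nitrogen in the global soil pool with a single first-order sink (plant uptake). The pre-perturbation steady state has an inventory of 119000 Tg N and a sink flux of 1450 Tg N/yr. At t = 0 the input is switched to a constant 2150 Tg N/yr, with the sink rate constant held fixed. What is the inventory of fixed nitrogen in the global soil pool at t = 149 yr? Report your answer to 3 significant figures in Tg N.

Residence time τ = M₀/F₀ = 82.07 yr. The eventual steady state is M_∞ = M₀·(F₁/F₀) = 119000 × 2150/1450 = 176450 Tg N.
The anomaly ΔM(t) = M(t) − M_∞ decays as ΔM₀·e^(−t/τ) with ΔM₀ = 119000 − 176450 = −57450 Tg N.
At t = 149 yr, e^(−t/τ) = e^(−1.816) = 0.1627, so ΔM = −9350 Tg N and M = 176450 − 9350 = 167100 Tg N.

167000 Tg N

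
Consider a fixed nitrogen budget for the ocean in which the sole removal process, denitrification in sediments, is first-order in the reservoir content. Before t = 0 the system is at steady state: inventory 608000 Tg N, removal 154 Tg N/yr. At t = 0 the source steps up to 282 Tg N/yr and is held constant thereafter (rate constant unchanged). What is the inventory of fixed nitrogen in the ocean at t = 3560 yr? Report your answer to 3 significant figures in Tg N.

908000 Tg N

τ = M₀/F₀ = 608000/154 = 3948 yr; rate constant k = 1/τ.
New steady state M_∞ = F₁/k = F₁·τ = 282 × 3948 = 1.1134×10^6 Tg N.
M(t) = M_∞ + (M₀ − M_∞)·e^(−t/τ); t/τ = 3560/3948 = 0.9017, so e^(−t/τ) = 0.4059.
M(t) = 1.1134×10^6 − 505400 × 0.4059 = 908240 Tg N.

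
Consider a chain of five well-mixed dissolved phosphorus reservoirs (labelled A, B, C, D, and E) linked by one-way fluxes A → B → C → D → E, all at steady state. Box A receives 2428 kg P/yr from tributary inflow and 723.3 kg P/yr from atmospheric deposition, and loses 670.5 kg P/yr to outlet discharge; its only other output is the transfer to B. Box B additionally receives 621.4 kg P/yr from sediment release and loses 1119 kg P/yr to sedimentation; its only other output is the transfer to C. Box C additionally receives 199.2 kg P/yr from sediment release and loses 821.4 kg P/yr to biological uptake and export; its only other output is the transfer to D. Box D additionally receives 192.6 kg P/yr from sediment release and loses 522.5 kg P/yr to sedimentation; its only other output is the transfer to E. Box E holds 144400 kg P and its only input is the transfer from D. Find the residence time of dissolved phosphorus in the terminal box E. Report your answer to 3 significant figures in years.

Box A: F(A→B) = (2428 + 723.3) − 670.5 = 2480.8 kg P/yr.
Box B: F(B→C) = (2480.8 + 621.4) − 1119 = 1983.2 kg P/yr.
Box C: F(C→D) = (1983.2 + 199.2) − 821.4 = 1361.0 kg P/yr.
Box D: F(D→E) = (1361.0 + 192.6) − 522.5 = 1031.1 kg P/yr.
Box E throughput = its input = 1031.1 kg P/yr; τ = 144400 / 1031.1 = 140.0 yr.

140 yr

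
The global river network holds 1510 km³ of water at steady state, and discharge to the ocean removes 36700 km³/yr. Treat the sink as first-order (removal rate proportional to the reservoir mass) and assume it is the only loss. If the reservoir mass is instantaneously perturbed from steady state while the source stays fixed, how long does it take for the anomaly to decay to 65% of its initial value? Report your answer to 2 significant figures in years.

For a linear reservoir the anomaly decays as exp(−t/τ) with τ = M/F = 1510/36700 = 0.04114 yr.
exp(−t/τ) = 0.65 ⇒ t = −τ ln(0.65) = 0.04114 × 0.4308 = 0.01772 yr.

0.018 yr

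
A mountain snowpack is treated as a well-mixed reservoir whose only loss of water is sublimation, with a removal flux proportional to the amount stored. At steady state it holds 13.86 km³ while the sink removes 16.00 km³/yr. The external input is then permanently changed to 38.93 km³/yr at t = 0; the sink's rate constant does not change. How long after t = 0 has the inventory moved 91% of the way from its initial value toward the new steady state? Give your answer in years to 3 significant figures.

τ = M₀/F₀ = 13.86/16.00 = 0.8662 yr.
The remaining gap fraction is e^(−t/τ); 91% covered ⇒ e^(−t/τ) = 0.0900.
t = −τ ln(0.0900) = 0.8662 × 2.408 = 2.086 yr.

2.09 yr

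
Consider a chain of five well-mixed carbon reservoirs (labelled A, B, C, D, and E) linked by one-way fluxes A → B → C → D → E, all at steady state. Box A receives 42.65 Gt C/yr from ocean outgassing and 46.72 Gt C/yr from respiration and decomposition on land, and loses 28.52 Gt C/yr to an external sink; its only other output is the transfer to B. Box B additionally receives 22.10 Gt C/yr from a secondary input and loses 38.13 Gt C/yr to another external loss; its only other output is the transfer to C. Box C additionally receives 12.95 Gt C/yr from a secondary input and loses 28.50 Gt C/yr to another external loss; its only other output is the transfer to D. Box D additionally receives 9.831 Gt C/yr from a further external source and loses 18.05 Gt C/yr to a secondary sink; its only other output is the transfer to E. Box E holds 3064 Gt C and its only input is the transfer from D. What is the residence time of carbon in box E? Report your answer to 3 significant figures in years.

Box A: F(A→B) = (42.65 + 46.72) − 28.52 = 60.850 Gt C/yr.
Box B: F(B→C) = (60.850 + 22.10) − 38.13 = 44.820 Gt C/yr.
Box C: F(C→D) = (44.820 + 12.95) − 28.50 = 29.270 Gt C/yr.
Box D: F(D→E) = (29.270 + 9.831) − 18.05 = 21.051 Gt C/yr.
Box E throughput = its input = 21.051 Gt C/yr; τ = 3064 / 21.051 = 145.6 yr.

146 yr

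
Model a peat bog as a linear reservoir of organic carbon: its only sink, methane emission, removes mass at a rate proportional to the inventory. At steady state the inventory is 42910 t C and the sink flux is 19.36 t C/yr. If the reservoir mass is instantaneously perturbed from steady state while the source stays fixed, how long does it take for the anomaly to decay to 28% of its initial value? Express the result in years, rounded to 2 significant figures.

For a linear reservoir the anomaly decays as exp(−t/τ) with τ = M/F = 42910/19.36 = 2216 yr.
exp(−t/τ) = 0.28 ⇒ t = −τ ln(0.28) = 2216 × 1.273 = 2821 yr.

2800 yr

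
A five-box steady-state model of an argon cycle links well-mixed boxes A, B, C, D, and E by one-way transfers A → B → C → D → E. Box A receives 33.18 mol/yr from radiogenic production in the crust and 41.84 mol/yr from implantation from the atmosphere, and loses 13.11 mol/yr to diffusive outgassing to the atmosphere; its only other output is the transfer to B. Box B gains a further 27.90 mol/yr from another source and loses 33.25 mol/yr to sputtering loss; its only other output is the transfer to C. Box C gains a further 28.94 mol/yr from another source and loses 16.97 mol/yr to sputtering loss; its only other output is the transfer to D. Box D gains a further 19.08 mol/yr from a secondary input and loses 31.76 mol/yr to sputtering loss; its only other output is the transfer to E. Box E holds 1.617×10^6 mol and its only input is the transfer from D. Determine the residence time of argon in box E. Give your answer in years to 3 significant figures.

29000 yr

Box A: F(A→B) = (33.18 + 41.84) − 13.11 = 61.910 mol/yr.
Box B: F(B→C) = (61.910 + 27.90) − 33.25 = 56.560 mol/yr.
Box C: F(C→D) = (56.560 + 28.94) − 16.97 = 68.530 mol/yr.
Box D: F(D→E) = (68.530 + 19.08) − 31.76 = 55.850 mol/yr.
Box E throughput = its input = 55.850 mol/yr; τ = 1.617×10^6 / 55.850 = 28950 yr.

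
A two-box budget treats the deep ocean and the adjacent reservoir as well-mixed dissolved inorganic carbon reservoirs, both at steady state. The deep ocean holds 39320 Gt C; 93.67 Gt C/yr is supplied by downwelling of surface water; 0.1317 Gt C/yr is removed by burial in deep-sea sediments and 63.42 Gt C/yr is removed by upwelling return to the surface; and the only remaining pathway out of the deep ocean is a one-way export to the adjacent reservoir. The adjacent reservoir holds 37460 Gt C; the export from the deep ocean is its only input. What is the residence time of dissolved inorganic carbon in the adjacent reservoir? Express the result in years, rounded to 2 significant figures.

1200 yr

Balance the deep ocean: ΣF_in = 93.670 Gt C/yr.
Export to the adjacent reservoir = ΣF_in − (0.1317 + 63.42) = 30.118 Gt C/yr.
At steady state the output of the adjacent reservoir equals its input, 30.118 Gt C/yr.
τ = M / F = 37460 / 30.118 = 1244 yr.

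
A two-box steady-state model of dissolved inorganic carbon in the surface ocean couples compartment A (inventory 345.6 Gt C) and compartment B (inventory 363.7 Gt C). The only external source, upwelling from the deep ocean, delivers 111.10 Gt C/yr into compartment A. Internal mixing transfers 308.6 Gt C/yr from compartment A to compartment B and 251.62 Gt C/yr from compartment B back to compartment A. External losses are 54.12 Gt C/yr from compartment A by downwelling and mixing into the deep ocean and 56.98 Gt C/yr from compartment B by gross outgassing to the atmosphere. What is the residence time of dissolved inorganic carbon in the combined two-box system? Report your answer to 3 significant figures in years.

Residence time in the combined system uses the total inventory and the total *external* removal — internal exchanges between the two boxes cancel.
M_total = 345.6 + 363.7 = 709.30 Gt C.
ΣF_external_out = 54.12 + 56.98 = 111.10 Gt C/yr.
τ = M_total / ΣF_ext = 709.30 / 111.10 = 6.384 yr.

6.38 yr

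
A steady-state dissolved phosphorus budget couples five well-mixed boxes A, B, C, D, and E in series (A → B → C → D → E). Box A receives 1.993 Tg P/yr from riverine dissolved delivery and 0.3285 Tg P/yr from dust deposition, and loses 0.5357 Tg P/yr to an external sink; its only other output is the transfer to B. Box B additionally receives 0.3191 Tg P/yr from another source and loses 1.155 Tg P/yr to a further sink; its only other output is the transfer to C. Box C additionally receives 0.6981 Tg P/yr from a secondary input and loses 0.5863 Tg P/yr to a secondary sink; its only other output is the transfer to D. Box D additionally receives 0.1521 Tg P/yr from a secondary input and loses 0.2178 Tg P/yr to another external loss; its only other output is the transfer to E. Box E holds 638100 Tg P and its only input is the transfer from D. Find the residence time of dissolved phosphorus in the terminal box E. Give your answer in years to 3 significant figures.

Box A: F(A→B) = (1.993 + 0.3285) − 0.5357 = 1.7858 Tg P/yr.
Box B: F(B→C) = (1.7858 + 0.3191) − 1.155 = 0.94990 Tg P/yr.
Box C: F(C→D) = (0.94990 + 0.6981) − 0.5863 = 1.0617 Tg P/yr.
Box D: F(D→E) = (1.0617 + 0.1521) − 0.2178 = 0.99600 Tg P/yr.
Box E throughput = its input = 0.99600 Tg P/yr; τ = 638100 / 0.99600 = 640700 yr.

641000 yr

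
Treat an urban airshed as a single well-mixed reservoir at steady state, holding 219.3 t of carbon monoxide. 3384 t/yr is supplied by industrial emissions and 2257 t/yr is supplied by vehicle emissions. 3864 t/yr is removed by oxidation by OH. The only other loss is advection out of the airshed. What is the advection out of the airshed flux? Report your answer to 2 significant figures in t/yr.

At steady state ΣF_in = ΣF_out.
ΣF_in = 3384 + 2257 = 5641.0 t/yr.
Advection out of the airshed flux = ΣF_in − (3864) = 5641.0 − 3864 = 1777 t/yr.

1800 t/yr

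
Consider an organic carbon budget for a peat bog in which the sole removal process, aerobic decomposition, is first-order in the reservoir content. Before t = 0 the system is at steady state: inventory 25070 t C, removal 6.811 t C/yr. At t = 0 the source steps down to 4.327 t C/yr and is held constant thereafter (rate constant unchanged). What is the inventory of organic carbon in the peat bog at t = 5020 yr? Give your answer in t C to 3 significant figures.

18300 t C

The sink rate constant is k = F₀/M₀ = 6.811/25070 = 0.0002717 yr⁻¹.
Solving dM/dt = F₁ − kM with M(0) = M₀ gives M(t) = F₁/k + (M₀ − F₁/k)·e^(−kt).
F₁/k = 4.327/0.0002717 = 15927 t C; kt = 0.0002717 × 5020 = 1.364, e^(−kt) = 0.2557.
M(5020) = 15927 + (25070 − 15927) × 0.2557 = 15927 + 2338 = 18265 t C.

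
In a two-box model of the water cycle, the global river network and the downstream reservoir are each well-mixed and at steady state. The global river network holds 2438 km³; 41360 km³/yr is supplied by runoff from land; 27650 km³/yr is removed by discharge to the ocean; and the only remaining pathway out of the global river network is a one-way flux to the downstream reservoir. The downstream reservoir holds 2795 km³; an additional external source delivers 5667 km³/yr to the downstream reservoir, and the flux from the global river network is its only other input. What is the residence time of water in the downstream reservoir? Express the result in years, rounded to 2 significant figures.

0.14 yr

Balance the global river network: ΣF_in = 41360 km³/yr.
Flux to the downstream reservoir = ΣF_in − (27650) = 13710 km³/yr.
Total input to the downstream reservoir = 13710 + 5667 = 19377 km³/yr; at steady state this equals its total output.
τ = M / F = 2795 / 19377 = 0.1442 yr.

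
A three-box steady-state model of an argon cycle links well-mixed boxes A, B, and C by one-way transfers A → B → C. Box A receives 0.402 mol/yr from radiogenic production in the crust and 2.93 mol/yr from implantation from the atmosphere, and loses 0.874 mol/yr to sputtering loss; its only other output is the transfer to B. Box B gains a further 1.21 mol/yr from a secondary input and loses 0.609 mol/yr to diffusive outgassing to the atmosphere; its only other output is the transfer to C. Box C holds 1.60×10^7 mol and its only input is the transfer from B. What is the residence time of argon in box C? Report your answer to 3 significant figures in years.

5.23×10^6 yr

Box A: F(A→B) = (0.402 + 2.93) − 0.874 = 2.4580 mol/yr.
Box B: F(B→C) = (2.4580 + 1.21) − 0.609 = 3.0590 mol/yr.
Box C throughput = its input = 3.0590 mol/yr; τ = 1.60×10^7 / 3.0590 = 5.230×10^6 yr.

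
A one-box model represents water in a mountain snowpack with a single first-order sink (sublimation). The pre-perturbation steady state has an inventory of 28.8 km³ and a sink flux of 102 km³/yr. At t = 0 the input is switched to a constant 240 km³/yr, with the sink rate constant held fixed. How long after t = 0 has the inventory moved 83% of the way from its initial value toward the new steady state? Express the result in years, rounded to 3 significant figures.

τ = M₀/F₀ = 28.8/102 = 0.2824 yr.
The remaining gap fraction is e^(−t/τ); 83% covered ⇒ e^(−t/τ) = 0.170.
t = −τ ln(0.170) = 0.2824 × 1.772 = 0.5003 yr.

0.500 yr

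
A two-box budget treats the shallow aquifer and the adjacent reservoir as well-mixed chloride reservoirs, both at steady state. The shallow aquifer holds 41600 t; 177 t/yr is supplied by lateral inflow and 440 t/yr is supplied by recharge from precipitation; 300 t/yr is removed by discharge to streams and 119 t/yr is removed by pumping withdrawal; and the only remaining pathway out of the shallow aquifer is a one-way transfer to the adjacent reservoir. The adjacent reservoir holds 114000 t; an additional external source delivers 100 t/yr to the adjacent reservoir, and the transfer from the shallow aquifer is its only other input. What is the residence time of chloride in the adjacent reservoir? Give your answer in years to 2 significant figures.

380 yr

Balance the shallow aquifer: ΣF_in = 177 + 440 = 617.00 t/yr.
Transfer to the adjacent reservoir = ΣF_in − (300 + 119) = 198.00 t/yr.
Total input to the adjacent reservoir = 198.00 + 100 = 298.00 t/yr; at steady state this equals its total output.
τ = M / F = 114000 / 298.00 = 382.6 yr.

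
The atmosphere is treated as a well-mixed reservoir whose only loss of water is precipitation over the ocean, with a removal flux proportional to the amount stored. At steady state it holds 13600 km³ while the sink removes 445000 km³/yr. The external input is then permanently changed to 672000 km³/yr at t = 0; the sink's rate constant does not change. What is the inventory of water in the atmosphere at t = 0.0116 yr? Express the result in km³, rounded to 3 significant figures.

15800 km³

The sink rate constant is k = F₀/M₀ = 445000/13600 = 32.72 yr⁻¹.
Solving dM/dt = F₁ − kM with M(0) = M₀ gives M(t) = F₁/k + (M₀ − F₁/k)·e^(−kt).
F₁/k = 672000/32.72 = 20538 km³; kt = 32.72 × 0.0116 = 0.3796, e^(−kt) = 0.6842.
M(0.0116) = 20538 + (13600 − 20538) × 0.6842 = 20538 − 4746 = 15791 km³.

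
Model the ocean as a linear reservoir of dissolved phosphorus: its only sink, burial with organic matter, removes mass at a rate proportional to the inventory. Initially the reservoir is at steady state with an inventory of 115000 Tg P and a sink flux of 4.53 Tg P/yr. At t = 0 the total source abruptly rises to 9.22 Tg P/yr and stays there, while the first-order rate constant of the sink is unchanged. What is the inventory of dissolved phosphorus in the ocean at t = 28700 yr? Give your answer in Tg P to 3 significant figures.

τ = M₀/F₀ = 115000/4.53 = 25390 yr; rate constant k = 1/τ.
New steady state M_∞ = F₁/k = F₁·τ = 9.22 × 25390 = 234060 Tg P.
M(t) = M_∞ + (M₀ − M_∞)·e^(−t/τ); t/τ = 28700/25390 = 1.131, so e^(−t/τ) = 0.3229.
M(t) = 234060 − 119100 × 0.3229 = 195620 Tg P.

196000 Tg P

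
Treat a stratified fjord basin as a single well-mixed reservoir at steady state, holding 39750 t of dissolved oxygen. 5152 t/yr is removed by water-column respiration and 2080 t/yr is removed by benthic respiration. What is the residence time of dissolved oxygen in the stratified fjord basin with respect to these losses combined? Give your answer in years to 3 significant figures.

Total removal = 5152 + 2080 = 7232.0 t/yr.
τ = M / ΣF_out = 39750 / 7232.0 = 5.496 yr.

5.50 yr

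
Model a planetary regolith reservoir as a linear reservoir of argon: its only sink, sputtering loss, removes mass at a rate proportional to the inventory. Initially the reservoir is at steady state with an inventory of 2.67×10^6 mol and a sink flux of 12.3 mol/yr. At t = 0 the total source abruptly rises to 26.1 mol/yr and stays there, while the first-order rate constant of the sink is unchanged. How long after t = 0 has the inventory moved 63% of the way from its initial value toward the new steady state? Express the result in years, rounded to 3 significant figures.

τ = M₀/F₀ = 2.67×10^6/12.3 = 217100 yr.
The remaining gap fraction is e^(−t/τ); 63% covered ⇒ e^(−t/τ) = 0.370.
t = −τ ln(0.370) = 217100 × 0.9943 = 215800 yr.

216000 yr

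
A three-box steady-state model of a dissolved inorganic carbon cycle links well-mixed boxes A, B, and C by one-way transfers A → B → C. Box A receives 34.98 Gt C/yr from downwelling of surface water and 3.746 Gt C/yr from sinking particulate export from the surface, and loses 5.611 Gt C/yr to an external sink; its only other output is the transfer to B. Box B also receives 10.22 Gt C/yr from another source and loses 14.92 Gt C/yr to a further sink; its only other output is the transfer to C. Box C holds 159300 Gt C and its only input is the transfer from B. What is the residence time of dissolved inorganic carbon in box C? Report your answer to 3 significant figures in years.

5610 yr

Box A: F(A→B) = (34.98 + 3.746) − 5.611 = 33.115 Gt C/yr.
Box B: F(B→C) = (33.115 + 10.22) − 14.92 = 28.415 Gt C/yr.
Box C throughput = its input = 28.415 Gt C/yr; τ = 159300 / 28.415 = 5606 yr.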